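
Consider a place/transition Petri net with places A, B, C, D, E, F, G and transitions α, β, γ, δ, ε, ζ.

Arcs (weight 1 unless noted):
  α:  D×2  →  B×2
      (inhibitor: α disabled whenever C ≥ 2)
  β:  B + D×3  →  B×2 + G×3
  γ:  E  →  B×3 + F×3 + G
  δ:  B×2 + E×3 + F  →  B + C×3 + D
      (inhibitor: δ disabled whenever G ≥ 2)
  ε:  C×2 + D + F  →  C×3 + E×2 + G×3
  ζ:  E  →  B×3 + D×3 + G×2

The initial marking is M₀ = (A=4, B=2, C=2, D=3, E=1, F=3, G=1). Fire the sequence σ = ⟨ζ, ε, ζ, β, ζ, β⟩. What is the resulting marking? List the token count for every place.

step 1: fire ζ:  (A=4, B=2, C=2, D=3, E=1, F=3, G=1) → (A=4, B=5, C=2, D=6, E=0, F=3, G=3)
step 2: fire ε:  (A=4, B=5, C=2, D=6, E=0, F=3, G=3) → (A=4, B=5, C=3, D=5, E=2, F=2, G=6)
step 3: fire ζ:  (A=4, B=5, C=3, D=5, E=2, F=2, G=6) → (A=4, B=8, C=3, D=8, E=1, F=2, G=8)
step 4: fire β:  (A=4, B=8, C=3, D=8, E=1, F=2, G=8) → (A=4, B=9, C=3, D=5, E=1, F=2, G=11)
step 5: fire ζ:  (A=4, B=9, C=3, D=5, E=1, F=2, G=11) → (A=4, B=12, C=3, D=8, E=0, F=2, G=13)
step 6: fire β:  (A=4, B=12, C=3, D=8, E=0, F=2, G=13) → (A=4, B=13, C=3, D=5, E=0, F=2, G=16)

(A=4, B=13, C=3, D=5, E=0, F=2, G=16)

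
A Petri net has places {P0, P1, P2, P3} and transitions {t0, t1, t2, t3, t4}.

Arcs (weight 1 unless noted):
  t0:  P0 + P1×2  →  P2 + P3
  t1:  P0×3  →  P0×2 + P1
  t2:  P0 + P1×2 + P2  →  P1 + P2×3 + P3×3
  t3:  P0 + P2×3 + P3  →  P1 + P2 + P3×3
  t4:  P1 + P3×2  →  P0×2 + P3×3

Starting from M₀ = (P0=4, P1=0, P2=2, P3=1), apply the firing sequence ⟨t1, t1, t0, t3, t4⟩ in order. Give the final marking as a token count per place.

step 1: fire t1:  (P0=4, P1=0, P2=2, P3=1) → (P0=3, P1=1, P2=2, P3=1)
step 2: fire t1:  (P0=3, P1=1, P2=2, P3=1) → (P0=2, P1=2, P2=2, P3=1)
step 3: fire t0:  (P0=2, P1=2, P2=2, P3=1) → (P0=1, P1=0, P2=3, P3=2)
step 4: fire t3:  (P0=1, P1=0, P2=3, P3=2) → (P0=0, P1=1, P2=1, P3=4)
step 5: fire t4:  (P0=0, P1=1, P2=1, P3=4) → (P0=2, P1=0, P2=1, P3=5)

(P0=2, P1=0, P2=1, P3=5)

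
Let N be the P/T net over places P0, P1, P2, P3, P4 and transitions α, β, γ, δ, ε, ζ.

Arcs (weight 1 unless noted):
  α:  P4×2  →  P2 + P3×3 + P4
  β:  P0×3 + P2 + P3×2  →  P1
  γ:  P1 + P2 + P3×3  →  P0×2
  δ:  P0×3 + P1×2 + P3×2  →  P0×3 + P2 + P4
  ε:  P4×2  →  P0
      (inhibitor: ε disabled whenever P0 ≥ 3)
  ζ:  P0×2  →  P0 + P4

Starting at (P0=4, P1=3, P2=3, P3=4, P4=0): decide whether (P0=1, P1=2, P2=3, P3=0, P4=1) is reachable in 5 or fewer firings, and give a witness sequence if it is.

YES — reachable via ⟨δ, β⟩ (2 firings)

step 1: fire δ:  (P0=4, P1=3, P2=3, P3=4, P4=0) → (P0=4, P1=1, P2=4, P3=2, P4=1)
step 2: fire β:  (P0=4, P1=1, P2=4, P3=2, P4=1) → (P0=1, P1=2, P2=3, P3=0, P4=1)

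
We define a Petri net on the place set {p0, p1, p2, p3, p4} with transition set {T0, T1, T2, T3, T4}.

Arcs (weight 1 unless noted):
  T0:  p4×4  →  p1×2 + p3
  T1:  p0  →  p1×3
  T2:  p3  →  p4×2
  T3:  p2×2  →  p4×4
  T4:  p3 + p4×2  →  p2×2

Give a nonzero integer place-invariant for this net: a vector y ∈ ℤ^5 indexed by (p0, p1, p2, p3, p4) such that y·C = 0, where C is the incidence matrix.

y = (p0:3, p1:1, p2:2, p3:2, p4:1)

Incidence matrix C (rows=places, cols=transitions):
       T0   T1   T2   T3   T4
   p0   0   -1    0    0    0
   p1   2    3    0    0    0
   p2   0    0    0   -2    2
   p3   1    0   -1    0   -1
   p4  -4    0    2    4   -2

Candidate y = [3, 1, 2, 2, 1]; check y·C column-wise:
  col T0: 3·0 + 1·2 + 2·0 + 2·1 + 1·-4 = 0
  col T1: 3·-1 + 1·3 + 2·0 + 2·0 + 1·0 = 0
  col T2: 3·0 + 1·0 + 2·0 + 2·-1 + 1·2 = 0
  col T3: 3·0 + 1·0 + 2·-2 + 2·0 + 1·4 = 0
  col T4: 3·0 + 1·0 + 2·2 + 2·-1 + 1·-2 = 0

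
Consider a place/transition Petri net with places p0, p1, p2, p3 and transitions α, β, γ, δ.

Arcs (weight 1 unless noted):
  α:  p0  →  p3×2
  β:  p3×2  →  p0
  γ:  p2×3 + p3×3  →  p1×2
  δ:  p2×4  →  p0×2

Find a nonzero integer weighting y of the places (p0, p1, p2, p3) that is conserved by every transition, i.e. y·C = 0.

y = (p0:2, p1:3, p2:1, p3:1)

Incidence matrix C (rows=places, cols=transitions):
        α    β    γ    δ
   p0  -1    1    0    2
   p1   0    0    2    0
   p2   0    0   -3   -4
   p3   2   -2   -3    0

Candidate y = [2, 3, 1, 1]; check y·C column-wise:
  col α: 2·-1 + 3·0 + 1·0 + 1·2 = 0
  col β: 2·1 + 3·0 + 1·0 + 1·-2 = 0
  col γ: 2·0 + 3·2 + 1·-3 + 1·-3 = 0
  col δ: 2·2 + 3·0 + 1·-4 + 1·0 = 0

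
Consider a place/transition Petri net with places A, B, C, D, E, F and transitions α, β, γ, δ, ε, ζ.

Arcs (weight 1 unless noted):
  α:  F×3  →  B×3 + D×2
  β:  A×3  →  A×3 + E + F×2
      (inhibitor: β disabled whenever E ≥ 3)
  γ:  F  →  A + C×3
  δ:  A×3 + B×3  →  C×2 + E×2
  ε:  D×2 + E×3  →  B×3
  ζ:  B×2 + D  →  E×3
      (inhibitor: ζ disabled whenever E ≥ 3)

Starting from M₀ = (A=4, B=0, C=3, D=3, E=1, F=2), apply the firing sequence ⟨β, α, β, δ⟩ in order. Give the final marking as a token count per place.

(A=1, B=0, C=5, D=5, E=5, F=3)

step 1: fire β:  (A=4, B=0, C=3, D=3, E=1, F=2) → (A=4, B=0, C=3, D=3, E=2, F=4)
step 2: fire α:  (A=4, B=0, C=3, D=3, E=2, F=4) → (A=4, B=3, C=3, D=5, E=2, F=1)
step 3: fire β:  (A=4, B=3, C=3, D=5, E=2, F=1) → (A=4, B=3, C=3, D=5, E=3, F=3)
step 4: fire δ:  (A=4, B=3, C=3, D=5, E=3, F=3) → (A=1, B=0, C=5, D=5, E=5, F=3)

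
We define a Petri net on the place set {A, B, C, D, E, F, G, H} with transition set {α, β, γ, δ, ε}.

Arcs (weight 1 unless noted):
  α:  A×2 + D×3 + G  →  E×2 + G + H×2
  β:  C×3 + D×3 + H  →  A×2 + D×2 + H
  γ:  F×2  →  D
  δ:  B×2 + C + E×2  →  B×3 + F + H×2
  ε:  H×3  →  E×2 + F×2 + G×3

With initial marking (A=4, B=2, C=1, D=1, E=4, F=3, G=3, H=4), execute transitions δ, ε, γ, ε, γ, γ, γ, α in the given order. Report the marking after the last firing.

(A=2, B=3, C=0, D=2, E=8, F=0, G=9, H=2)

step 1: fire δ:  (A=4, B=2, C=1, D=1, E=4, F=3, G=3, H=4) → (A=4, B=3, C=0, D=1, E=2, F=4, G=3, H=6)
step 2: fire ε:  (A=4, B=3, C=0, D=1, E=2, F=4, G=3, H=6) → (A=4, B=3, C=0, D=1, E=4, F=6, G=6, H=3)
step 3: fire γ:  (A=4, B=3, C=0, D=1, E=4, F=6, G=6, H=3) → (A=4, B=3, C=0, D=2, E=4, F=4, G=6, H=3)
step 4: fire ε:  (A=4, B=3, C=0, D=2, E=4, F=4, G=6, H=3) → (A=4, B=3, C=0, D=2, E=6, F=6, G=9, H=0)
step 5: fire γ:  (A=4, B=3, C=0, D=2, E=6, F=6, G=9, H=0) → (A=4, B=3, C=0, D=3, E=6, F=4, G=9, H=0)
step 6: fire γ:  (A=4, B=3, C=0, D=3, E=6, F=4, G=9, H=0) → (A=4, B=3, C=0, D=4, E=6, F=2, G=9, H=0)
step 7: fire γ:  (A=4, B=3, C=0, D=4, E=6, F=2, G=9, H=0) → (A=4, B=3, C=0, D=5, E=6, F=0, G=9, H=0)
step 8: fire α:  (A=4, B=3, C=0, D=5, E=6, F=0, G=9, H=0) → (A=2, B=3, C=0, D=2, E=8, F=0, G=9, H=2)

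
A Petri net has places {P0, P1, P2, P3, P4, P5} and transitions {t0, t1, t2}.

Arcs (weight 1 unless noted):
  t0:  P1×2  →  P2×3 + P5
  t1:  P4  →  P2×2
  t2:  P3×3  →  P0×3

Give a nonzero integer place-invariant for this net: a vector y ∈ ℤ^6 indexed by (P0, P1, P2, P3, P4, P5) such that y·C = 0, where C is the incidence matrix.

Incidence matrix C (rows=places, cols=transitions):
       t0   t1   t2
   P0   0    0    3
   P1  -2    0    0
   P2   3    2    0
   P3   0    0   -3
   P4   0   -1    0
   P5   1    0    0

Candidate y = [1, 0, 0, 1, 0, 0]; check y·C column-wise:
  col t0: 1·0 + 0·-2 + 0·3 + 1·0 + 0·1 = 0
  col t1: 1·0 + 0·2 + 1·0 + 0·-1 = 0
  col t2: 1·3 + 1·-3 = 0

y = (P0:1, P1:0, P2:0, P3:1, P4:0, P5:0)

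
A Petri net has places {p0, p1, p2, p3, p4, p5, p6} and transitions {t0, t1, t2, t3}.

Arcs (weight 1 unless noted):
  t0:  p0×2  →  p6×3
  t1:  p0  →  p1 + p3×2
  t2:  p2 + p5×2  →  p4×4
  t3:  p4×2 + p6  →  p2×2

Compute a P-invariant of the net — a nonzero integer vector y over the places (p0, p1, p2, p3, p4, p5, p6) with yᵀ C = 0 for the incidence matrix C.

y = (p0:0, p1:2, p2:0, p3:-1, p4:0, p5:0, p6:0)

Incidence matrix C (rows=places, cols=transitions):
       t0   t1   t2   t3
   p0  -2   -1    0    0
   p1   0    1    0    0
   p2   0    0   -1    2
   p3   0    2    0    0
   p4   0    0    4   -2
   p5   0    0   -2    0
   p6   3    0    0   -1

Candidate y = [0, 2, 0, -1, 0, 0, 0]; check y·C column-wise:
  col t0: 0·-2 + 2·0 + -1·0 + 0·3 = 0
  col t1: 0·-1 + 2·1 + -1·2 = 0
  col t2: 2·0 + 0·-1 + -1·0 + 0·4 + 0·-2 = 0
  col t3: 2·0 + 0·2 + -1·0 + 0·-2 + 0·-1 = 0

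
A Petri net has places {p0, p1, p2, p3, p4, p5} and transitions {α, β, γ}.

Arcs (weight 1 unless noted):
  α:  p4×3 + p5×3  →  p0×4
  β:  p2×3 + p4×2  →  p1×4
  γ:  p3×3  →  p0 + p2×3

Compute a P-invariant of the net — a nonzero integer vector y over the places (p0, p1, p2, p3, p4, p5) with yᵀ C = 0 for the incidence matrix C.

y = (p0:0, p1:3, p2:4, p3:4, p4:0, p5:0)

Incidence matrix C (rows=places, cols=transitions):
        α    β    γ
   p0   4    0    1
   p1   0    4    0
   p2   0   -3    3
   p3   0    0   -3
   p4  -3   -2    0
   p5  -3    0    0

Candidate y = [0, 3, 4, 4, 0, 0]; check y·C column-wise:
  col α: 0·4 + 3·0 + 4·0 + 4·0 + 0·-3 + 0·-3 = 0
  col β: 3·4 + 4·-3 + 4·0 + 0·-2 = 0
  col γ: 0·1 + 3·0 + 4·3 + 4·-3 = 0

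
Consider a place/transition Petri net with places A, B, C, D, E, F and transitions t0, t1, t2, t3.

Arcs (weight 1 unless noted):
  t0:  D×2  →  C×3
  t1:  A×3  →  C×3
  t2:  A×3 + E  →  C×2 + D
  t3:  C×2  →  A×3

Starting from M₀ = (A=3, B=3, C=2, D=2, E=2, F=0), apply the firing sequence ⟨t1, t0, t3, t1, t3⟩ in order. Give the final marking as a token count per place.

step 1: fire t1:  (A=3, B=3, C=2, D=2, E=2, F=0) → (A=0, B=3, C=5, D=2, E=2, F=0)
step 2: fire t0:  (A=0, B=3, C=5, D=2, E=2, F=0) → (A=0, B=3, C=8, D=0, E=2, F=0)
step 3: fire t3:  (A=0, B=3, C=8, D=0, E=2, F=0) → (A=3, B=3, C=6, D=0, E=2, F=0)
step 4: fire t1:  (A=3, B=3, C=6, D=0, E=2, F=0) → (A=0, B=3, C=9, D=0, E=2, F=0)
step 5: fire t3:  (A=0, B=3, C=9, D=0, E=2, F=0) → (A=3, B=3, C=7, D=0, E=2, F=0)

(A=3, B=3, C=7, D=0, E=2, F=0)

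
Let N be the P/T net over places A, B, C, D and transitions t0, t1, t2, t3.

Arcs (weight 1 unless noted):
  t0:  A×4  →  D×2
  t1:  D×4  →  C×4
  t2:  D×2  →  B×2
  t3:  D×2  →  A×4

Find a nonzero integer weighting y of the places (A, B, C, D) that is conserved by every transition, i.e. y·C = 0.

y = (A:1, B:2, C:2, D:2)

Incidence matrix C (rows=places, cols=transitions):
       t0   t1   t2   t3
    A  -4    0    0    4
    B   0    0    2    0
    C   0    4    0    0
    D   2   -4   -2   -2

Candidate y = [1, 2, 2, 2]; check y·C column-wise:
  col t0: 1·-4 + 2·0 + 2·0 + 2·2 = 0
  col t1: 1·0 + 2·0 + 2·4 + 2·-4 = 0
  col t2: 1·0 + 2·2 + 2·0 + 2·-2 = 0
  col t3: 1·4 + 2·0 + 2·0 + 2·-2 = 0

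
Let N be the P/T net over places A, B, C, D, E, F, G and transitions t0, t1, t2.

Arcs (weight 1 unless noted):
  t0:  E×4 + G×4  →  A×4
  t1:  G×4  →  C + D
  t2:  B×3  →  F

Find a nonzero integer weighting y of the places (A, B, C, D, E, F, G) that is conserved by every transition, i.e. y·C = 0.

y = (A:0, B:0, C:1, D:-1, E:0, F:0, G:0)

Incidence matrix C (rows=places, cols=transitions):
       t0   t1   t2
    A   4    0    0
    B   0    0   -3
    C   0    1    0
    D   0    1    0
    E  -4    0    0
    F   0    0    1
    G  -4   -4    0

Candidate y = [0, 0, 1, -1, 0, 0, 0]; check y·C column-wise:
  col t0: 0·4 + 1·0 + -1·0 + 0·-4 + 0·-4 = 0
  col t1: 1·1 + -1·1 + 0·-4 = 0
  col t2: 0·-3 + 1·0 + -1·0 + 0·1 = 0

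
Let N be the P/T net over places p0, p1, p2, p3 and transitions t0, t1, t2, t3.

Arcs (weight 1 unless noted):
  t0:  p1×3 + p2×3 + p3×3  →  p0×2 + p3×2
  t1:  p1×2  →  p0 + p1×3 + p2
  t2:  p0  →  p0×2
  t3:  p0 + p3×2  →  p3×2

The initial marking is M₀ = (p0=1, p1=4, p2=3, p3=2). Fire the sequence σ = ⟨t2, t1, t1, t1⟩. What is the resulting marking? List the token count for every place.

(p0=5, p1=7, p2=6, p3=2)

step 1: fire t2:  (p0=1, p1=4, p2=3, p3=2) → (p0=2, p1=4, p2=3, p3=2)
step 2: fire t1:  (p0=2, p1=4, p2=3, p3=2) → (p0=3, p1=5, p2=4, p3=2)
step 3: fire t1:  (p0=3, p1=5, p2=4, p3=2) → (p0=4, p1=6, p2=5, p3=2)
step 4: fire t1:  (p0=4, p1=6, p2=5, p3=2) → (p0=5, p1=7, p2=6, p3=2)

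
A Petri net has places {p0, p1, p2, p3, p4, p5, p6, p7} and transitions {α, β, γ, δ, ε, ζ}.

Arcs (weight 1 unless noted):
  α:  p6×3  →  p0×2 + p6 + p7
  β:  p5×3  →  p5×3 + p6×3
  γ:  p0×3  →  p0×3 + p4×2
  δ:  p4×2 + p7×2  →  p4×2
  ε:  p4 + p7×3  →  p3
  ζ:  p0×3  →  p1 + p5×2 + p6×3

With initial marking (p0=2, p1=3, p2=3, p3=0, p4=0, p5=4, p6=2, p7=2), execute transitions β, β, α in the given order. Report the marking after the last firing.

(p0=4, p1=3, p2=3, p3=0, p4=0, p5=4, p6=6, p7=3)

step 1: fire β:  (p0=2, p1=3, p2=3, p3=0, p4=0, p5=4, p6=2, p7=2) → (p0=2, p1=3, p2=3, p3=0, p4=0, p5=4, p6=5, p7=2)
step 2: fire β:  (p0=2, p1=3, p2=3, p3=0, p4=0, p5=4, p6=5, p7=2) → (p0=2, p1=3, p2=3, p3=0, p4=0, p5=4, p6=8, p7=2)
step 3: fire α:  (p0=2, p1=3, p2=3, p3=0, p4=0, p5=4, p6=8, p7=2) → (p0=4, p1=3, p2=3, p3=0, p4=0, p5=4, p6=6, p7=3)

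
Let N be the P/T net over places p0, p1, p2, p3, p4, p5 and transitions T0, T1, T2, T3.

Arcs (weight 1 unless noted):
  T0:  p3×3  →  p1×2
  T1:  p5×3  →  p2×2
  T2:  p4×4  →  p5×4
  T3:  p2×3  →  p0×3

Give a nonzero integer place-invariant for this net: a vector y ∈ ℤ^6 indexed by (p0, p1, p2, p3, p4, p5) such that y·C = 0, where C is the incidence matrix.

Incidence matrix C (rows=places, cols=transitions):
       T0   T1   T2   T3
   p0   0    0    0    3
   p1   2    0    0    0
   p2   0    2    0   -3
   p3  -3    0    0    0
   p4   0    0   -4    0
   p5   0   -3    4    0

Candidate y = [0, 3, 0, 2, 0, 0]; check y·C column-wise:
  col T0: 3·2 + 2·-3 = 0
  col T1: 3·0 + 0·2 + 2·0 + 0·-3 = 0
  col T2: 3·0 + 2·0 + 0·-4 + 0·4 = 0
  col T3: 0·3 + 3·0 + 0·-3 + 2·0 = 0

y = (p0:0, p1:3, p2:0, p3:2, p4:0, p5:0)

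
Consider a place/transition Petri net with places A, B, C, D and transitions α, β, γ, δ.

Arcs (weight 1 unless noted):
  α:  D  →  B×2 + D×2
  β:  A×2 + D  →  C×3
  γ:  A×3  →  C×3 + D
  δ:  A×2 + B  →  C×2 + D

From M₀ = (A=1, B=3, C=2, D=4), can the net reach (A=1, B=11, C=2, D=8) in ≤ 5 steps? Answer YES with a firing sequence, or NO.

step 1: fire α:  (A=1, B=3, C=2, D=4) → (A=1, B=5, C=2, D=5)
step 2: fire α:  (A=1, B=5, C=2, D=5) → (A=1, B=7, C=2, D=6)
step 3: fire α:  (A=1, B=7, C=2, D=6) → (A=1, B=9, C=2, D=7)
step 4: fire α:  (A=1, B=9, C=2, D=7) → (A=1, B=11, C=2, D=8)

YES — reachable via ⟨α, α, α, α⟩ (4 firings)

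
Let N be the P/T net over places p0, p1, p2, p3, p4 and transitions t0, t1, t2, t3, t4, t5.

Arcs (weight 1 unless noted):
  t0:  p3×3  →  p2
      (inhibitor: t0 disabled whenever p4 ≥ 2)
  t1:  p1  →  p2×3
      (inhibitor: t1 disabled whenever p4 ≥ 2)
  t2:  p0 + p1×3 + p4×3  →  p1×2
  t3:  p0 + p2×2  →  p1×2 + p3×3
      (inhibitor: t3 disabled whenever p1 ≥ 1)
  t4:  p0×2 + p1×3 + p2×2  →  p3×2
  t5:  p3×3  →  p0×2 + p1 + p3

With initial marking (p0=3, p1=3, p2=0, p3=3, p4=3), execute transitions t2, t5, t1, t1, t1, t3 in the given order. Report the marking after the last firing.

step 1: fire t2:  (p0=3, p1=3, p2=0, p3=3, p4=3) → (p0=2, p1=2, p2=0, p3=3, p4=0)
step 2: fire t5:  (p0=2, p1=2, p2=0, p3=3, p4=0) → (p0=4, p1=3, p2=0, p3=1, p4=0)
step 3: fire t1:  (p0=4, p1=3, p2=0, p3=1, p4=0) → (p0=4, p1=2, p2=3, p3=1, p4=0)
step 4: fire t1:  (p0=4, p1=2, p2=3, p3=1, p4=0) → (p0=4, p1=1, p2=6, p3=1, p4=0)
step 5: fire t1:  (p0=4, p1=1, p2=6, p3=1, p4=0) → (p0=4, p1=0, p2=9, p3=1, p4=0)
step 6: fire t3:  (p0=4, p1=0, p2=9, p3=1, p4=0) → (p0=3, p1=2, p2=7, p3=4, p4=0)

(p0=3, p1=2, p2=7, p3=4, p4=0)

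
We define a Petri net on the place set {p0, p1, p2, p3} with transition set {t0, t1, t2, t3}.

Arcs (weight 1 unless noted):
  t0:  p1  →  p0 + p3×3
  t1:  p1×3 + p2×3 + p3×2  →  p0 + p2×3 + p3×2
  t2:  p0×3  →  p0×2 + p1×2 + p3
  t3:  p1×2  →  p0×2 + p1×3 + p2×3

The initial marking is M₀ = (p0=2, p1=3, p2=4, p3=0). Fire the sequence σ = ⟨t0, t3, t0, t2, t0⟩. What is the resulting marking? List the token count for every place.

(p0=6, p1=3, p2=7, p3=10)

step 1: fire t0:  (p0=2, p1=3, p2=4, p3=0) → (p0=3, p1=2, p2=4, p3=3)
step 2: fire t3:  (p0=3, p1=2, p2=4, p3=3) → (p0=5, p1=3, p2=7, p3=3)
step 3: fire t0:  (p0=5, p1=3, p2=7, p3=3) → (p0=6, p1=2, p2=7, p3=6)
step 4: fire t2:  (p0=6, p1=2, p2=7, p3=6) → (p0=5, p1=4, p2=7, p3=7)
step 5: fire t0:  (p0=5, p1=4, p2=7, p3=7) → (p0=6, p1=3, p2=7, p3=10)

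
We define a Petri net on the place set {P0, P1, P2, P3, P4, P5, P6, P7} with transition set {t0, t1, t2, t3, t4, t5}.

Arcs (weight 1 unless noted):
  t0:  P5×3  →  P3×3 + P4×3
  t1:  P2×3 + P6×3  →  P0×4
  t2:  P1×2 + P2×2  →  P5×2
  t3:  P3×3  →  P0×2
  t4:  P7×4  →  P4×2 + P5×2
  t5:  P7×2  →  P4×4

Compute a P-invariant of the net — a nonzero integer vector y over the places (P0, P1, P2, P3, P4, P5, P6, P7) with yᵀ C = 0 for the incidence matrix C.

Incidence matrix C (rows=places, cols=transitions):
       t0   t1   t2   t3   t4   t5
   P0   0    4    0    2    0    0
   P1   0    0   -2    0    0    0
   P2   0   -3   -2    0    0    0
   P3   3    0    0   -3    0    0
   P4   3    0    0    0    2    4
   P5  -3    0    2    0    2    0
   P6   0   -3    0    0    0    0
   P7   0    0    0    0   -4   -2

Candidate y = [0, 1, -1, 0, 0, 0, 1, 0]; check y·C column-wise:
  col t0: 1·0 + -1·0 + 0·3 + 0·3 + 0·-3 + 1·0 = 0
  col t1: 0·4 + 1·0 + -1·-3 + 1·-3 = 0
  col t2: 1·-2 + -1·-2 + 0·2 + 1·0 = 0
  col t3: 0·2 + 1·0 + -1·0 + 0·-3 + 1·0 = 0
  col t4: 1·0 + -1·0 + 0·2 + 0·2 + 1·0 + 0·-4 = 0
  col t5: 1·0 + -1·0 + 0·4 + 1·0 + 0·-2 = 0

y = (P0:0, P1:1, P2:-1, P3:0, P4:0, P5:0, P6:1, P7:0)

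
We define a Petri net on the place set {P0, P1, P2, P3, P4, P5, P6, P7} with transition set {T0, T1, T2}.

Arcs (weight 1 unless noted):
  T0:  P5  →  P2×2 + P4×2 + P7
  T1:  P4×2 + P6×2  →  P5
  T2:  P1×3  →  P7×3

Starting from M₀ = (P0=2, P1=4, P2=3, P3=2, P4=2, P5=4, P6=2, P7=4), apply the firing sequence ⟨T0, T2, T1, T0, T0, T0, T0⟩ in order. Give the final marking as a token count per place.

step 1: fire T0:  (P0=2, P1=4, P2=3, P3=2, P4=2, P5=4, P6=2, P7=4) → (P0=2, P1=4, P2=5, P3=2, P4=4, P5=3, P6=2, P7=5)
step 2: fire T2:  (P0=2, P1=4, P2=5, P3=2, P4=4, P5=3, P6=2, P7=5) → (P0=2, P1=1, P2=5, P3=2, P4=4, P5=3, P6=2, P7=8)
step 3: fire T1:  (P0=2, P1=1, P2=5, P3=2, P4=4, P5=3, P6=2, P7=8) → (P0=2, P1=1, P2=5, P3=2, P4=2, P5=4, P6=0, P7=8)
step 4: fire T0:  (P0=2, P1=1, P2=5, P3=2, P4=2, P5=4, P6=0, P7=8) → (P0=2, P1=1, P2=7, P3=2, P4=4, P5=3, P6=0, P7=9)
step 5: fire T0:  (P0=2, P1=1, P2=7, P3=2, P4=4, P5=3, P6=0, P7=9) → (P0=2, P1=1, P2=9, P3=2, P4=6, P5=2, P6=0, P7=10)
step 6: fire T0:  (P0=2, P1=1, P2=9, P3=2, P4=6, P5=2, P6=0, P7=10) → (P0=2, P1=1, P2=11, P3=2, P4=8, P5=1, P6=0, P7=11)
step 7: fire T0:  (P0=2, P1=1, P2=11, P3=2, P4=8, P5=1, P6=0, P7=11) → (P0=2, P1=1, P2=13, P3=2, P4=10, P5=0, P6=0, P7=12)

(P0=2, P1=1, P2=13, P3=2, P4=10, P5=0, P6=0, P7=12)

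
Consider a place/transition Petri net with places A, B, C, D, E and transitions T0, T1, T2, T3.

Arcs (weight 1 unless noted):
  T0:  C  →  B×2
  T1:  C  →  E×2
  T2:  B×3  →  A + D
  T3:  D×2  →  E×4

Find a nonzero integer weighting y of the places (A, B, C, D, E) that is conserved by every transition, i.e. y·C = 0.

Incidence matrix C (rows=places, cols=transitions):
       T0   T1   T2   T3
    A   0    0    1    0
    B   2    0   -3    0
    C  -1   -1    0    0
    D   0    0    1   -2
    E   0    2    0    4

Candidate y = [1, 1, 2, 2, 1]; check y·C column-wise:
  col T0: 1·0 + 1·2 + 2·-1 + 2·0 + 1·0 = 0
  col T1: 1·0 + 1·0 + 2·-1 + 2·0 + 1·2 = 0
  col T2: 1·1 + 1·-3 + 2·0 + 2·1 + 1·0 = 0
  col T3: 1·0 + 1·0 + 2·0 + 2·-2 + 1·4 = 0

y = (A:1, B:1, C:2, D:2, E:1)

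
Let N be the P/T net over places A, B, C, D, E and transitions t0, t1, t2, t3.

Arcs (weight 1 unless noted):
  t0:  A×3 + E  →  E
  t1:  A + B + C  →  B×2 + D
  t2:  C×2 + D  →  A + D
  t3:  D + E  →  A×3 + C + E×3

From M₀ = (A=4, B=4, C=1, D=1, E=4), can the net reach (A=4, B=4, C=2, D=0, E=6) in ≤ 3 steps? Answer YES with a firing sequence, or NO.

step 1: fire t0:  (A=4, B=4, C=1, D=1, E=4) → (A=1, B=4, C=1, D=1, E=4)
step 2: fire t3:  (A=1, B=4, C=1, D=1, E=4) → (A=4, B=4, C=2, D=0, E=6)

YES — reachable via ⟨t0, t3⟩ (2 firings)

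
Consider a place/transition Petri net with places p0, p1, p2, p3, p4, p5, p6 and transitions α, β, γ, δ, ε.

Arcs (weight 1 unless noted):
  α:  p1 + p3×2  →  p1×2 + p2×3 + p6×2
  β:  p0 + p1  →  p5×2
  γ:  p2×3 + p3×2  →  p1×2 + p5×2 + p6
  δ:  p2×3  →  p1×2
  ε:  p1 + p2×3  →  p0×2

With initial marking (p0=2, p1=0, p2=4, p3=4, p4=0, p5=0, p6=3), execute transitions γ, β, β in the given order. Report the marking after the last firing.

step 1: fire γ:  (p0=2, p1=0, p2=4, p3=4, p4=0, p5=0, p6=3) → (p0=2, p1=2, p2=1, p3=2, p4=0, p5=2, p6=4)
step 2: fire β:  (p0=2, p1=2, p2=1, p3=2, p4=0, p5=2, p6=4) → (p0=1, p1=1, p2=1, p3=2, p4=0, p5=4, p6=4)
step 3: fire β:  (p0=1, p1=1, p2=1, p3=2, p4=0, p5=4, p6=4) → (p0=0, p1=0, p2=1, p3=2, p4=0, p5=6, p6=4)

(p0=0, p1=0, p2=1, p3=2, p4=0, p5=6, p6=4)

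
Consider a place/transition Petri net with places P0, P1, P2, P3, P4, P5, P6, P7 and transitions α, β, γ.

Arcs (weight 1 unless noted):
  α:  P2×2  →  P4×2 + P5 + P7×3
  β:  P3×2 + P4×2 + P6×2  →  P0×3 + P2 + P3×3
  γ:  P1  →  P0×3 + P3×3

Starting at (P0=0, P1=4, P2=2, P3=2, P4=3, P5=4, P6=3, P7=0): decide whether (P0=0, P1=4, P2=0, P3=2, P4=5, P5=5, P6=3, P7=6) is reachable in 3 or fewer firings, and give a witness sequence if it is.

NO — not reachable within 3 firings

depth 0: 1 marking
depth 1: 4 markings reached so far
depth 2: 8 markings reached so far
depth 3: 12 markings reached so far
target is not among the 12 markings reachable within 3 steps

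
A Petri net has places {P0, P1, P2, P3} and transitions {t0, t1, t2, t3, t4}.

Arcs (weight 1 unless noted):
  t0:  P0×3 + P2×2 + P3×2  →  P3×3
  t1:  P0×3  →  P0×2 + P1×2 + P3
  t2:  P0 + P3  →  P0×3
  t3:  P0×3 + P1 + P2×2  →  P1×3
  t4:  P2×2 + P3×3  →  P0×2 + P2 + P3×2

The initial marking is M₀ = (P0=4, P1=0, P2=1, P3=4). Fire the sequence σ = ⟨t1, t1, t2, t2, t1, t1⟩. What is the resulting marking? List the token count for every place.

(P0=4, P1=8, P2=1, P3=6)

step 1: fire t1:  (P0=4, P1=0, P2=1, P3=4) → (P0=3, P1=2, P2=1, P3=5)
step 2: fire t1:  (P0=3, P1=2, P2=1, P3=5) → (P0=2, P1=4, P2=1, P3=6)
step 3: fire t2:  (P0=2, P1=4, P2=1, P3=6) → (P0=4, P1=4, P2=1, P3=5)
step 4: fire t2:  (P0=4, P1=4, P2=1, P3=5) → (P0=6, P1=4, P2=1, P3=4)
step 5: fire t1:  (P0=6, P1=4, P2=1, P3=4) → (P0=5, P1=6, P2=1, P3=5)
step 6: fire t1:  (P0=5, P1=6, P2=1, P3=5) → (P0=4, P1=8, P2=1, P3=6)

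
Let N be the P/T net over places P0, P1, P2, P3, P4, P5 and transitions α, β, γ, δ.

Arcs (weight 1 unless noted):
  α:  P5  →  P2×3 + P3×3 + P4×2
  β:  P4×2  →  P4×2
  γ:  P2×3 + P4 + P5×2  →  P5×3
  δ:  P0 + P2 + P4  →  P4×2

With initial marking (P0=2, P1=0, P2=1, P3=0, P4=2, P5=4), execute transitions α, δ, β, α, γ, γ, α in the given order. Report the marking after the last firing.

step 1: fire α:  (P0=2, P1=0, P2=1, P3=0, P4=2, P5=4) → (P0=2, P1=0, P2=4, P3=3, P4=4, P5=3)
step 2: fire δ:  (P0=2, P1=0, P2=4, P3=3, P4=4, P5=3) → (P0=1, P1=0, P2=3, P3=3, P4=5, P5=3)
step 3: fire β:  (P0=1, P1=0, P2=3, P3=3, P4=5, P5=3) → (P0=1, P1=0, P2=3, P3=3, P4=5, P5=3)
step 4: fire α:  (P0=1, P1=0, P2=3, P3=3, P4=5, P5=3) → (P0=1, P1=0, P2=6, P3=6, P4=7, P5=2)
step 5: fire γ:  (P0=1, P1=0, P2=6, P3=6, P4=7, P5=2) → (P0=1, P1=0, P2=3, P3=6, P4=6, P5=3)
step 6: fire γ:  (P0=1, P1=0, P2=3, P3=6, P4=6, P5=3) → (P0=1, P1=0, P2=0, P3=6, P4=5, P5=4)
step 7: fire α:  (P0=1, P1=0, P2=0, P3=6, P4=5, P5=4) → (P0=1, P1=0, P2=3, P3=9, P4=7, P5=3)

(P0=1, P1=0, P2=3, P3=9, P4=7, P5=3)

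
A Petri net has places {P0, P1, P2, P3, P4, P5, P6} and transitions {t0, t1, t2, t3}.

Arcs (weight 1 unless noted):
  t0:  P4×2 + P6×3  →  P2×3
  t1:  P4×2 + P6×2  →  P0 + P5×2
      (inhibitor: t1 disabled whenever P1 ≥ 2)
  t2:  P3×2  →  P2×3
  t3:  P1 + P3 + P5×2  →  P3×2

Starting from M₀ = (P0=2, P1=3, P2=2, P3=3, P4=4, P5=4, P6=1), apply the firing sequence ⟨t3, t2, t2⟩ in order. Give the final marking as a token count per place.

step 1: fire t3:  (P0=2, P1=3, P2=2, P3=3, P4=4, P5=4, P6=1) → (P0=2, P1=2, P2=2, P3=4, P4=4, P5=2, P6=1)
step 2: fire t2:  (P0=2, P1=2, P2=2, P3=4, P4=4, P5=2, P6=1) → (P0=2, P1=2, P2=5, P3=2, P4=4, P5=2, P6=1)
step 3: fire t2:  (P0=2, P1=2, P2=5, P3=2, P4=4, P5=2, P6=1) → (P0=2, P1=2, P2=8, P3=0, P4=4, P5=2, P6=1)

(P0=2, P1=2, P2=8, P3=0, P4=4, P5=2, P6=1)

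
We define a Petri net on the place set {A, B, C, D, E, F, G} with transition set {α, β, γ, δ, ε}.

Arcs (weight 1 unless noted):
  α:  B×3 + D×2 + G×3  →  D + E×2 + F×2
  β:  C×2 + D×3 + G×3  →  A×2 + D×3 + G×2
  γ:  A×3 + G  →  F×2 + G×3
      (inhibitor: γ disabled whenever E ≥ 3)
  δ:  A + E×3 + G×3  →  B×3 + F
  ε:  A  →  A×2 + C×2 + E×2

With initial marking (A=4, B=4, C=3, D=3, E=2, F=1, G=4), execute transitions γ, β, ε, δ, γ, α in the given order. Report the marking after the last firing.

step 1: fire γ:  (A=4, B=4, C=3, D=3, E=2, F=1, G=4) → (A=1, B=4, C=3, D=3, E=2, F=3, G=6)
step 2: fire β:  (A=1, B=4, C=3, D=3, E=2, F=3, G=6) → (A=3, B=4, C=1, D=3, E=2, F=3, G=5)
step 3: fire ε:  (A=3, B=4, C=1, D=3, E=2, F=3, G=5) → (A=4, B=4, C=3, D=3, E=4, F=3, G=5)
step 4: fire δ:  (A=4, B=4, C=3, D=3, E=4, F=3, G=5) → (A=3, B=7, C=3, D=3, E=1, F=4, G=2)
step 5: fire γ:  (A=3, B=7, C=3, D=3, E=1, F=4, G=2) → (A=0, B=7, C=3, D=3, E=1, F=6, G=4)
step 6: fire α:  (A=0, B=7, C=3, D=3, E=1, F=6, G=4) → (A=0, B=4, C=3, D=2, E=3, F=8, G=1)

(A=0, B=4, C=3, D=2, E=3, F=8, G=1)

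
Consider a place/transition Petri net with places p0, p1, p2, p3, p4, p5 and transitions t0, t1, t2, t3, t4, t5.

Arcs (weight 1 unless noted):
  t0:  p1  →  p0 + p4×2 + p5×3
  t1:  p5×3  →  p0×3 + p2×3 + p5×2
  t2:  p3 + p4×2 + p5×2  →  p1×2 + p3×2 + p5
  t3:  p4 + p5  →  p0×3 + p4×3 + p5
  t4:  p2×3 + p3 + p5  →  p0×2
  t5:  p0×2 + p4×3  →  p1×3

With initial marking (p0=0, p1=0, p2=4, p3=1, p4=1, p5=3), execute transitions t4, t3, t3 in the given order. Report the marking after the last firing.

step 1: fire t4:  (p0=0, p1=0, p2=4, p3=1, p4=1, p5=3) → (p0=2, p1=0, p2=1, p3=0, p4=1, p5=2)
step 2: fire t3:  (p0=2, p1=0, p2=1, p3=0, p4=1, p5=2) → (p0=5, p1=0, p2=1, p3=0, p4=3, p5=2)
step 3: fire t3:  (p0=5, p1=0, p2=1, p3=0, p4=3, p5=2) → (p0=8, p1=0, p2=1, p3=0, p4=5, p5=2)

(p0=8, p1=0, p2=1, p3=0, p4=5, p5=2)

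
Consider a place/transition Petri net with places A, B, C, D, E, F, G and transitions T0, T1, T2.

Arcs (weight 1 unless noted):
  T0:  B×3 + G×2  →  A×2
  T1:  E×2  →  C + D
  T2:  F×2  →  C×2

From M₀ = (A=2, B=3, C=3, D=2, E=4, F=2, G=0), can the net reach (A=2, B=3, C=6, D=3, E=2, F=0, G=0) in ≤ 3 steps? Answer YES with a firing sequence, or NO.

YES — reachable via ⟨T1, T2⟩ (2 firings)

step 1: fire T1:  (A=2, B=3, C=3, D=2, E=4, F=2, G=0) → (A=2, B=3, C=4, D=3, E=2, F=2, G=0)
step 2: fire T2:  (A=2, B=3, C=4, D=3, E=2, F=2, G=0) → (A=2, B=3, C=6, D=3, E=2, F=0, G=0)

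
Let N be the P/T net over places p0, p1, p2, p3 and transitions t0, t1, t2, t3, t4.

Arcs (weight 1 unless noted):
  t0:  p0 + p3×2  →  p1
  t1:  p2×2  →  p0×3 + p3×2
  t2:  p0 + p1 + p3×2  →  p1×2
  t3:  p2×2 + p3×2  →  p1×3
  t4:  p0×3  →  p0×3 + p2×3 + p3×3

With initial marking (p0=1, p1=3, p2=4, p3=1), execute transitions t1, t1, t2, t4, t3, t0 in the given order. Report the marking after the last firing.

(p0=5, p1=8, p2=1, p3=2)

step 1: fire t1:  (p0=1, p1=3, p2=4, p3=1) → (p0=4, p1=3, p2=2, p3=3)
step 2: fire t1:  (p0=4, p1=3, p2=2, p3=3) → (p0=7, p1=3, p2=0, p3=5)
step 3: fire t2:  (p0=7, p1=3, p2=0, p3=5) → (p0=6, p1=4, p2=0, p3=3)
step 4: fire t4:  (p0=6, p1=4, p2=0, p3=3) → (p0=6, p1=4, p2=3, p3=6)
step 5: fire t3:  (p0=6, p1=4, p2=3, p3=6) → (p0=6, p1=7, p2=1, p3=4)
step 6: fire t0:  (p0=6, p1=7, p2=1, p3=4) → (p0=5, p1=8, p2=1, p3=2)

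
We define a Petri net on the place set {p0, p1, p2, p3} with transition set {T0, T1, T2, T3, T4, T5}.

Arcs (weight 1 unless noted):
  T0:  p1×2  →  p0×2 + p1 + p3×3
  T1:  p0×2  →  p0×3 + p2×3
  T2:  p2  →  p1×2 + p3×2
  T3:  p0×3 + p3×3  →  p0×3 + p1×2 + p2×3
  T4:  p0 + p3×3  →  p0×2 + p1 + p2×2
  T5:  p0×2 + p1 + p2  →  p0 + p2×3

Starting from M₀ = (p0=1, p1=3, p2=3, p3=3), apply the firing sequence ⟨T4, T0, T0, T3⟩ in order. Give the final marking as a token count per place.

step 1: fire T4:  (p0=1, p1=3, p2=3, p3=3) → (p0=2, p1=4, p2=5, p3=0)
step 2: fire T0:  (p0=2, p1=4, p2=5, p3=0) → (p0=4, p1=3, p2=5, p3=3)
step 3: fire T0:  (p0=4, p1=3, p2=5, p3=3) → (p0=6, p1=2, p2=5, p3=6)
step 4: fire T3:  (p0=6, p1=2, p2=5, p3=6) → (p0=6, p1=4, p2=8, p3=3)

(p0=6, p1=4, p2=8, p3=3)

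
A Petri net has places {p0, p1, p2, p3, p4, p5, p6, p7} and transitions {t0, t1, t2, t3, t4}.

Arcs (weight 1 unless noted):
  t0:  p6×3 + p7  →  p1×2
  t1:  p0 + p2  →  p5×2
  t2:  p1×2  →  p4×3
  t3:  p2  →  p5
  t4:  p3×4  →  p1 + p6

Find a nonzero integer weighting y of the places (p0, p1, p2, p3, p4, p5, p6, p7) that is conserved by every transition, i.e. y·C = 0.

y = (p0:1, p1:0, p2:1, p3:0, p4:0, p5:1, p6:0, p7:0)

Incidence matrix C (rows=places, cols=transitions):
       t0   t1   t2   t3   t4
   p0   0   -1    0    0    0
   p1   2    0   -2    0    1
   p2   0   -1    0   -1    0
   p3   0    0    0    0   -4
   p4   0    0    3    0    0
   p5   0    2    0    1    0
   p6  -3    0    0    0    1
   p7  -1    0    0    0    0

Candidate y = [1, 0, 1, 0, 0, 1, 0, 0]; check y·C column-wise:
  col t0: 1·0 + 0·2 + 1·0 + 1·0 + 0·-3 + 0·-1 = 0
  col t1: 1·-1 + 1·-1 + 1·2 = 0
  col t2: 1·0 + 0·-2 + 1·0 + 0·3 + 1·0 = 0
  col t3: 1·0 + 1·-1 + 1·1 = 0
  col t4: 1·0 + 0·1 + 1·0 + 0·-4 + 1·0 + 0·1 = 0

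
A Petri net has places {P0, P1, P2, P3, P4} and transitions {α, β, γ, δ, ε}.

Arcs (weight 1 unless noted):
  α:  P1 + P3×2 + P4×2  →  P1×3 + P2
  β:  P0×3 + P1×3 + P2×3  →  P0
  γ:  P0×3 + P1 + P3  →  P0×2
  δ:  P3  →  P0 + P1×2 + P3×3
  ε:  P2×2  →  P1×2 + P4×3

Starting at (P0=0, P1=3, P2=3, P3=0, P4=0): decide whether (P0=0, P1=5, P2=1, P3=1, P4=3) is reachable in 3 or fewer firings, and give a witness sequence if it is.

depth 0: 1 marking
depth 1: 2 markings reached so far
depth 2: 2 markings reached so far
(frontier empty at depth 2; search complete)
target is not among the 2 markings reachable within 3 steps

NO — not reachable within 3 firings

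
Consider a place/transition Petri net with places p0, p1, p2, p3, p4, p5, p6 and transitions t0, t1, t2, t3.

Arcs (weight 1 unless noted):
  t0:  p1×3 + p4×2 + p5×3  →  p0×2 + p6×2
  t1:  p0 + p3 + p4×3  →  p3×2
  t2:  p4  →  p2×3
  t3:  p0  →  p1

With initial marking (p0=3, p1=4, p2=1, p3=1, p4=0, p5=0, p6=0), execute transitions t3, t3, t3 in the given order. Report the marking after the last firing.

(p0=0, p1=7, p2=1, p3=1, p4=0, p5=0, p6=0)

step 1: fire t3:  (p0=3, p1=4, p2=1, p3=1, p4=0, p5=0, p6=0) → (p0=2, p1=5, p2=1, p3=1, p4=0, p5=0, p6=0)
step 2: fire t3:  (p0=2, p1=5, p2=1, p3=1, p4=0, p5=0, p6=0) → (p0=1, p1=6, p2=1, p3=1, p4=0, p5=0, p6=0)
step 3: fire t3:  (p0=1, p1=6, p2=1, p3=1, p4=0, p5=0, p6=0) → (p0=0, p1=7, p2=1, p3=1, p4=0, p5=0, p6=0)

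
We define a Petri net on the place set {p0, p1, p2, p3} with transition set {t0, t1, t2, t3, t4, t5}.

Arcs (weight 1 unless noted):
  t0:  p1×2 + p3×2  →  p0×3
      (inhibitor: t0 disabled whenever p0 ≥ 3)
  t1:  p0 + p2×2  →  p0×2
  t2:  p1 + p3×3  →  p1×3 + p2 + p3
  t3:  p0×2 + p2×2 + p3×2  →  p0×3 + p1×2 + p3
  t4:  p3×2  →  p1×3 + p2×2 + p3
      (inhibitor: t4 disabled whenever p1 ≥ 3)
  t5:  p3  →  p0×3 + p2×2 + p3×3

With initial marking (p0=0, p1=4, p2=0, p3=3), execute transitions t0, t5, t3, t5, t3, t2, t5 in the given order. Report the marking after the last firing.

step 1: fire t0:  (p0=0, p1=4, p2=0, p3=3) → (p0=3, p1=2, p2=0, p3=1)
step 2: fire t5:  (p0=3, p1=2, p2=0, p3=1) → (p0=6, p1=2, p2=2, p3=3)
step 3: fire t3:  (p0=6, p1=2, p2=2, p3=3) → (p0=7, p1=4, p2=0, p3=2)
step 4: fire t5:  (p0=7, p1=4, p2=0, p3=2) → (p0=10, p1=4, p2=2, p3=4)
step 5: fire t3:  (p0=10, p1=4, p2=2, p3=4) → (p0=11, p1=6, p2=0, p3=3)
step 6: fire t2:  (p0=11, p1=6, p2=0, p3=3) → (p0=11, p1=8, p2=1, p3=1)
step 7: fire t5:  (p0=11, p1=8, p2=1, p3=1) → (p0=14, p1=8, p2=3, p3=3)

(p0=14, p1=8, p2=3, p3=3)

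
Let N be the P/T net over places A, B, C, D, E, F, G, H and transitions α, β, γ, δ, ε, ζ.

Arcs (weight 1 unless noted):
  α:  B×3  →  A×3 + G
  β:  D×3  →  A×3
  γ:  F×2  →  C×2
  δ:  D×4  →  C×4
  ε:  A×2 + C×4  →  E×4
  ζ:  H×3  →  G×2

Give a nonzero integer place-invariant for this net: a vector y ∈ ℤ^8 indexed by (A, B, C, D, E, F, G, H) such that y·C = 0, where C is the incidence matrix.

y = (A:2, B:2, C:2, D:2, E:3, F:2, G:0, H:0)

Incidence matrix C (rows=places, cols=transitions):
        α    β    γ    δ    ε    ζ
    A   3    3    0    0   -2    0
    B  -3    0    0    0    0    0
    C   0    0    2    4   -4    0
    D   0   -3    0   -4    0    0
    E   0    0    0    0    4    0
    F   0    0   -2    0    0    0
    G   1    0    0    0    0    2
    H   0    0    0    0    0   -3

Candidate y = [2, 2, 2, 2, 3, 2, 0, 0]; check y·C column-wise:
  col α: 2·3 + 2·-3 + 2·0 + 2·0 + 3·0 + 2·0 + 0·1 = 0
  col β: 2·3 + 2·0 + 2·0 + 2·-3 + 3·0 + 2·0 = 0
  col γ: 2·0 + 2·0 + 2·2 + 2·0 + 3·0 + 2·-2 = 0
  col δ: 2·0 + 2·0 + 2·4 + 2·-4 + 3·0 + 2·0 = 0
  col ε: 2·-2 + 2·0 + 2·-4 + 2·0 + 3·4 + 2·0 = 0
  col ζ: 2·0 + 2·0 + 2·0 + 2·0 + 3·0 + 2·0 + 0·2 + 0·-3 = 0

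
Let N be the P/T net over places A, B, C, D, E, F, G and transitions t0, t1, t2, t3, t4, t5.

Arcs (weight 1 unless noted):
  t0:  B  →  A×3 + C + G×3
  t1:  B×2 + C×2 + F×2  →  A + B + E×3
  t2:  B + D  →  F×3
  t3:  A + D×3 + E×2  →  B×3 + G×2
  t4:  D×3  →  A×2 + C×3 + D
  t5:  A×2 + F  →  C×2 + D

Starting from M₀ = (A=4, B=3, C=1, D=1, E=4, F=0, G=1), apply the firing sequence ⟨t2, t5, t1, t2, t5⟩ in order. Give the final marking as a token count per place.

(A=1, B=0, C=3, D=1, E=7, F=2, G=1)

step 1: fire t2:  (A=4, B=3, C=1, D=1, E=4, F=0, G=1) → (A=4, B=2, C=1, D=0, E=4, F=3, G=1)
step 2: fire t5:  (A=4, B=2, C=1, D=0, E=4, F=3, G=1) → (A=2, B=2, C=3, D=1, E=4, F=2, G=1)
step 3: fire t1:  (A=2, B=2, C=3, D=1, E=4, F=2, G=1) → (A=3, B=1, C=1, D=1, E=7, F=0, G=1)
step 4: fire t2:  (A=3, B=1, C=1, D=1, E=7, F=0, G=1) → (A=3, B=0, C=1, D=0, E=7, F=3, G=1)
step 5: fire t5:  (A=3, B=0, C=1, D=0, E=7, F=3, G=1) → (A=1, B=0, C=3, D=1, E=7, F=2, G=1)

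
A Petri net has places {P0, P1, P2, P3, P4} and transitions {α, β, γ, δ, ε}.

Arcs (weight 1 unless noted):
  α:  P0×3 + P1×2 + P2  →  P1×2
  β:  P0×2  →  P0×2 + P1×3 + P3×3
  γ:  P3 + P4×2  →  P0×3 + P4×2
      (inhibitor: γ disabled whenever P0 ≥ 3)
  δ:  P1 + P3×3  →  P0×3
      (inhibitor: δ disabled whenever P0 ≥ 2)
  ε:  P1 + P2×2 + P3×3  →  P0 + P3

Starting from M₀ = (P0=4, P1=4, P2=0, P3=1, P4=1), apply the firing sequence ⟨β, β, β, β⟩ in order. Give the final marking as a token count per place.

step 1: fire β:  (P0=4, P1=4, P2=0, P3=1, P4=1) → (P0=4, P1=7, P2=0, P3=4, P4=1)
step 2: fire β:  (P0=4, P1=7, P2=0, P3=4, P4=1) → (P0=4, P1=10, P2=0, P3=7, P4=1)
step 3: fire β:  (P0=4, P1=10, P2=0, P3=7, P4=1) → (P0=4, P1=13, P2=0, P3=10, P4=1)
step 4: fire β:  (P0=4, P1=13, P2=0, P3=10, P4=1) → (P0=4, P1=16, P2=0, P3=13, P4=1)

(P0=4, P1=16, P2=0, P3=13, P4=1)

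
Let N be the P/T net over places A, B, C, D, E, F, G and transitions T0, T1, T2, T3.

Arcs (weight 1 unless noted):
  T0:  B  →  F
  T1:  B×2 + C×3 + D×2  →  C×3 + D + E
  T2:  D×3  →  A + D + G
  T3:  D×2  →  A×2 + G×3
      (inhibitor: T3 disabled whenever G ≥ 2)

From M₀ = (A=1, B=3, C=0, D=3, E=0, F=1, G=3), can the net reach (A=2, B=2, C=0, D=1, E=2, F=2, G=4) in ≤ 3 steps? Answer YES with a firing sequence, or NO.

depth 0: 1 marking
depth 1: 3 markings reached so far
depth 2: 5 markings reached so far
depth 3: 7 markings reached so far
target is not among the 7 markings reachable within 3 steps

NO — not reachable within 3 firings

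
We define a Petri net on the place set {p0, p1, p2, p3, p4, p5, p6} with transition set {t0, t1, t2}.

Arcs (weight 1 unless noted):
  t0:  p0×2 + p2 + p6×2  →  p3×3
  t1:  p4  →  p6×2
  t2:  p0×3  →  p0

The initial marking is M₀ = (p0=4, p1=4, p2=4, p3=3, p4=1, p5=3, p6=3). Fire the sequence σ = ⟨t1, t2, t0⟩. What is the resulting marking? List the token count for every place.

(p0=0, p1=4, p2=3, p3=6, p4=0, p5=3, p6=3)

step 1: fire t1:  (p0=4, p1=4, p2=4, p3=3, p4=1, p5=3, p6=3) → (p0=4, p1=4, p2=4, p3=3, p4=0, p5=3, p6=5)
step 2: fire t2:  (p0=4, p1=4, p2=4, p3=3, p4=0, p5=3, p6=5) → (p0=2, p1=4, p2=4, p3=3, p4=0, p5=3, p6=5)
step 3: fire t0:  (p0=2, p1=4, p2=4, p3=3, p4=0, p5=3, p6=5) → (p0=0, p1=4, p2=3, p3=6, p4=0, p5=3, p6=3)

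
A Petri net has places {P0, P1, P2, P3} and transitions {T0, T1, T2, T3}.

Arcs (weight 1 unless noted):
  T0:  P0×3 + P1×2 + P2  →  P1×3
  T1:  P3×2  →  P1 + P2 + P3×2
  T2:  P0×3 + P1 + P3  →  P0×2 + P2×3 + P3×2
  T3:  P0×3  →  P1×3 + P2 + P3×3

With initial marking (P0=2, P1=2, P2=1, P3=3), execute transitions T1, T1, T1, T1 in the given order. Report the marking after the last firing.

step 1: fire T1:  (P0=2, P1=2, P2=1, P3=3) → (P0=2, P1=3, P2=2, P3=3)
step 2: fire T1:  (P0=2, P1=3, P2=2, P3=3) → (P0=2, P1=4, P2=3, P3=3)
step 3: fire T1:  (P0=2, P1=4, P2=3, P3=3) → (P0=2, P1=5, P2=4, P3=3)
step 4: fire T1:  (P0=2, P1=5, P2=4, P3=3) → (P0=2, P1=6, P2=5, P3=3)

(P0=2, P1=6, P2=5, P3=3)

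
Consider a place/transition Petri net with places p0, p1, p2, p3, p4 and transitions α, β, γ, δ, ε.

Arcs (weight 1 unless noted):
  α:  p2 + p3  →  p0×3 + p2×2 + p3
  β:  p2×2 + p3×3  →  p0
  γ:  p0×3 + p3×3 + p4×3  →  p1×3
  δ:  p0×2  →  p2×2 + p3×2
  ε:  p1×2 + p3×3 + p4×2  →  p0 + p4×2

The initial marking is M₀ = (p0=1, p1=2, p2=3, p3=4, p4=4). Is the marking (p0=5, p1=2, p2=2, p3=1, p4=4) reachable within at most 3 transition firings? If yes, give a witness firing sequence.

step 1: fire α:  (p0=1, p1=2, p2=3, p3=4, p4=4) → (p0=4, p1=2, p2=4, p3=4, p4=4)
step 2: fire β:  (p0=4, p1=2, p2=4, p3=4, p4=4) → (p0=5, p1=2, p2=2, p3=1, p4=4)

YES — reachable via ⟨α, β⟩ (2 firings)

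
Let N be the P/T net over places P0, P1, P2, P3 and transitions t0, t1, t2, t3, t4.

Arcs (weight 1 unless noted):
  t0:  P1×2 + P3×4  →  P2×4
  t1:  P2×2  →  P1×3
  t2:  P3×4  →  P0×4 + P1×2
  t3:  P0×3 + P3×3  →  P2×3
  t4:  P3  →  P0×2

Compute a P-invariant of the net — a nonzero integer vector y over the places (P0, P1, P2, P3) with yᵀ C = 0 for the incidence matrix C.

Incidence matrix C (rows=places, cols=transitions):
       t0   t1   t2   t3   t4
   P0   0    0    4   -3    2
   P1  -2    3    2    0    0
   P2   4   -2    0    3    0
   P3  -4    0   -4   -3   -1

Candidate y = [1, 2, 3, 2]; check y·C column-wise:
  col t0: 1·0 + 2·-2 + 3·4 + 2·-4 = 0
  col t1: 1·0 + 2·3 + 3·-2 + 2·0 = 0
  col t2: 1·4 + 2·2 + 3·0 + 2·-4 = 0
  col t3: 1·-3 + 2·0 + 3·3 + 2·-3 = 0
  col t4: 1·2 + 2·0 + 3·0 + 2·-1 = 0

y = (P0:1, P1:2, P2:3, P3:2)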